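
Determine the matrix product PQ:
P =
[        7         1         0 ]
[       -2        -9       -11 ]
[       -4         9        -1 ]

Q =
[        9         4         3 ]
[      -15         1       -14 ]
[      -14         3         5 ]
PQ =
[       48        29         7 ]
[      271       -50        65 ]
[     -157       -10      -143 ]

Matrix multiplication: (PQ)[i][j] = sum over k of P[i][k] * Q[k][j].
  (PQ)[0][0] = (7)*(9) + (1)*(-15) + (0)*(-14) = 48
  (PQ)[0][1] = (7)*(4) + (1)*(1) + (0)*(3) = 29
  (PQ)[0][2] = (7)*(3) + (1)*(-14) + (0)*(5) = 7
  (PQ)[1][0] = (-2)*(9) + (-9)*(-15) + (-11)*(-14) = 271
  (PQ)[1][1] = (-2)*(4) + (-9)*(1) + (-11)*(3) = -50
  (PQ)[1][2] = (-2)*(3) + (-9)*(-14) + (-11)*(5) = 65
  (PQ)[2][0] = (-4)*(9) + (9)*(-15) + (-1)*(-14) = -157
  (PQ)[2][1] = (-4)*(4) + (9)*(1) + (-1)*(3) = -10
  (PQ)[2][2] = (-4)*(3) + (9)*(-14) + (-1)*(5) = -143
PQ =
[       48        29         7 ]
[      271       -50        65 ]
[     -157       -10      -143 ]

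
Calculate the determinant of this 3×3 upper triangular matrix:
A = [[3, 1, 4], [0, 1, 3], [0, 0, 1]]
3

The determinant of a triangular matrix is the product of its diagonal entries (the off-diagonal entries above the diagonal do not affect it).
det(A) = (3) * (1) * (1) = 3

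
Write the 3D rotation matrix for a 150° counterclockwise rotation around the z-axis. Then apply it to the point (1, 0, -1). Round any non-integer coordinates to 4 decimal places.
R = [[-√3/2, -1/2, 0], [1/2, -√3/2, 0], [0, 0, 1]]; R·(1, 0, -1) = (-0.8660, 0.5000, -1.0000)

Rotation matrix for 150° around z-axis:
cos(150°) = -√3/2, sin(150°) = 1/2
R = [[-√3/2, -1/2, 0], [1/2, -√3/2, 0], [0, 0, 1]]
Apply to (1, 0, -1): R·[1, 0, -1]ᵀ = (-0.8660, 0.5000, -1.0000)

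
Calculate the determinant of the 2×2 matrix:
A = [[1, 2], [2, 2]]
-2

For A = [[a, b], [c, d]], det(A) = a*d - b*c.
det(A) = (1)*(2) - (2)*(2) = 2 - 4 = -2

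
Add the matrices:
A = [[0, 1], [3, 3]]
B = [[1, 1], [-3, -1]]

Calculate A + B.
[[1, 2], [0, 2]]

Add corresponding elements:
(0)+(1)=1
(1)+(1)=2
(3)+(-3)=0
(3)+(-1)=2
A + B = [[1, 2], [0, 2]]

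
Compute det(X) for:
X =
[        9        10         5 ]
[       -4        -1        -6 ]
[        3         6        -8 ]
det(X) = -209

Expand along row 0 (cofactor expansion): det(X) = a*(e*i - f*h) - b*(d*i - f*g) + c*(d*h - e*g), where the 3×3 is [[a, b, c], [d, e, f], [g, h, i]].
Minor M_00 = (-1)*(-8) - (-6)*(6) = 8 + 36 = 44.
Minor M_01 = (-4)*(-8) - (-6)*(3) = 32 + 18 = 50.
Minor M_02 = (-4)*(6) - (-1)*(3) = -24 + 3 = -21.
det(X) = (9)*(44) - (10)*(50) + (5)*(-21) = 396 - 500 - 105 = -209.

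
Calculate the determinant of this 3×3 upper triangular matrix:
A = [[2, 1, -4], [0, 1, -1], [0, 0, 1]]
2

The determinant of a triangular matrix is the product of its diagonal entries (the off-diagonal entries above the diagonal do not affect it).
det(A) = (2) * (1) * (1) = 2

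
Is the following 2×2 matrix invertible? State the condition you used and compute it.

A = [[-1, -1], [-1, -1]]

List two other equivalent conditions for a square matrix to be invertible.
No, not invertible; det(A) = 0 (two rows are equal, so the rows are linearly dependent). Equivalent conditions (failing for this A): rank(A) < 2; Ax = 0 has non-trivial solutions; 0 is an eigenvalue; the columns are linearly dependent.

To check invertibility, compute det(A).
In this matrix, row 0 and the last row are identical, so one row is a scalar multiple of another and the rows are linearly dependent.
A matrix with linearly dependent rows has det = 0 and is not invertible.
Equivalent failed conditions:
- rank(A) < 2.
- Ax = 0 has non-trivial solutions.
- 0 is an eigenvalue.
- The columns are linearly dependent.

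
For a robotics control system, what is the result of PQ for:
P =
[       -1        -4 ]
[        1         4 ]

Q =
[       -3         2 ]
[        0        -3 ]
PQ =
[        3        10 ]
[       -3       -10 ]

Matrix multiplication: (PQ)[i][j] = sum over k of P[i][k] * Q[k][j].
  (PQ)[0][0] = (-1)*(-3) + (-4)*(0) = 3
  (PQ)[0][1] = (-1)*(2) + (-4)*(-3) = 10
  (PQ)[1][0] = (1)*(-3) + (4)*(0) = -3
  (PQ)[1][1] = (1)*(2) + (4)*(-3) = -10
PQ =
[        3        10 ]
[       -3       -10 ]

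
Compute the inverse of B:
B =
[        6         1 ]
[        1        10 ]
det(B) = 59
B⁻¹ =
[    10/59     -1/59 ]
[    -1/59      6/59 ]

For a 2×2 matrix B = [[a, b], [c, d]] with det(B) ≠ 0, B⁻¹ = (1/det(B)) * [[d, -b], [-c, a]].
det(B) = (6)*(10) - (1)*(1) = 60 - 1 = 59.
B⁻¹ = (1/59) * [[10, -1], [-1, 6]].
Dividing each entry by 59 and reducing:
B⁻¹ =
[    10/59     -1/59 ]
[    -1/59      6/59 ]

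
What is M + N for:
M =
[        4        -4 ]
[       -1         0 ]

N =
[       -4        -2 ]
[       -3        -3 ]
M + N =
[        0        -6 ]
[       -4        -3 ]

Matrix addition is elementwise: (M+N)[i][j] = M[i][j] + N[i][j].
  (M+N)[0][0] = (4) + (-4) = 0
  (M+N)[0][1] = (-4) + (-2) = -6
  (M+N)[1][0] = (-1) + (-3) = -4
  (M+N)[1][1] = (0) + (-3) = -3
M + N =
[        0        -6 ]
[       -4        -3 ]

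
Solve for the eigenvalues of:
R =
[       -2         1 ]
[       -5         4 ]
λ = -1, 3

Solve det(R - λI) = 0. For a 2×2 matrix the characteristic equation is λ² - (trace)λ + det = 0.
trace(R) = a + d = -2 + 4 = 2.
det(R) = a*d - b*c = (-2)*(4) - (1)*(-5) = -8 + 5 = -3.
Characteristic equation: λ² - (2)λ + (-3) = 0.
Discriminant = (2)² - 4*(-3) = 4 + 12 = 16.
λ = (2 ± √16) / 2 = (2 ± 4) / 2 = -1, 3.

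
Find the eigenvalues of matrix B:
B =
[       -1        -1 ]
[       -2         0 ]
λ = -2, 1

Solve det(B - λI) = 0. For a 2×2 matrix the characteristic equation is λ² - (trace)λ + det = 0.
trace(B) = a + d = -1 + 0 = -1.
det(B) = a*d - b*c = (-1)*(0) - (-1)*(-2) = 0 - 2 = -2.
Characteristic equation: λ² - (-1)λ + (-2) = 0.
Discriminant = (-1)² - 4*(-2) = 1 + 8 = 9.
λ = (-1 ± √9) / 2 = (-1 ± 3) / 2 = -2, 1.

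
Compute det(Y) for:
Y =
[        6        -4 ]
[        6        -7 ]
det(Y) = -18

For a 2×2 matrix [[a, b], [c, d]], det = a*d - b*c.
det(Y) = (6)*(-7) - (-4)*(6) = -42 + 24 = -18.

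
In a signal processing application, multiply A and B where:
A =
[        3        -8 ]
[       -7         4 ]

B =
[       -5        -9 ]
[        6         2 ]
AB =
[      -63       -43 ]
[       59        71 ]

Matrix multiplication: (AB)[i][j] = sum over k of A[i][k] * B[k][j].
  (AB)[0][0] = (3)*(-5) + (-8)*(6) = -63
  (AB)[0][1] = (3)*(-9) + (-8)*(2) = -43
  (AB)[1][0] = (-7)*(-5) + (4)*(6) = 59
  (AB)[1][1] = (-7)*(-9) + (4)*(2) = 71
AB =
[      -63       -43 ]
[       59        71 ]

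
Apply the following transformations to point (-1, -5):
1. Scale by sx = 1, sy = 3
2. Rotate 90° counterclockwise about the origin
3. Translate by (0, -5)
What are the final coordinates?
(15, -6)

Step 1: Scale → (-1, -15)
Step 2: Rotate 90° → (15, -1)
Step 3: Translate → (15, -6)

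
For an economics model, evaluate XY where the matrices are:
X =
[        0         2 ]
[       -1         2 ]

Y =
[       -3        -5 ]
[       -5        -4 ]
XY =
[      -10        -8 ]
[       -7        -3 ]

Matrix multiplication: (XY)[i][j] = sum over k of X[i][k] * Y[k][j].
  (XY)[0][0] = (0)*(-3) + (2)*(-5) = -10
  (XY)[0][1] = (0)*(-5) + (2)*(-4) = -8
  (XY)[1][0] = (-1)*(-3) + (2)*(-5) = -7
  (XY)[1][1] = (-1)*(-5) + (2)*(-4) = -3
XY =
[      -10        -8 ]
[       -7        -3 ]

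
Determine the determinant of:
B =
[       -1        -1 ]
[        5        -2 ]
det(B) = 7

For a 2×2 matrix [[a, b], [c, d]], det = a*d - b*c.
det(B) = (-1)*(-2) - (-1)*(5) = 2 + 5 = 7.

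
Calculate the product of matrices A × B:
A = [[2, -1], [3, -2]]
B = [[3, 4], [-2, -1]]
[[8, 9], [13, 14]]

Matrix multiplication:
C[0][0] = 2×3 + -1×-2 = 8
C[0][1] = 2×4 + -1×-1 = 9
C[1][0] = 3×3 + -2×-2 = 13
C[1][1] = 3×4 + -2×-1 = 14
Result: [[8, 9], [13, 14]]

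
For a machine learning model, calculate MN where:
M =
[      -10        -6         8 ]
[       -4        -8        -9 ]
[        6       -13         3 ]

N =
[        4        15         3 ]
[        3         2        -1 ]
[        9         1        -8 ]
MN =
[       14      -154       -88 ]
[     -121       -85        68 ]
[       12        67         7 ]

Matrix multiplication: (MN)[i][j] = sum over k of M[i][k] * N[k][j].
  (MN)[0][0] = (-10)*(4) + (-6)*(3) + (8)*(9) = 14
  (MN)[0][1] = (-10)*(15) + (-6)*(2) + (8)*(1) = -154
  (MN)[0][2] = (-10)*(3) + (-6)*(-1) + (8)*(-8) = -88
  (MN)[1][0] = (-4)*(4) + (-8)*(3) + (-9)*(9) = -121
  (MN)[1][1] = (-4)*(15) + (-8)*(2) + (-9)*(1) = -85
  (MN)[1][2] = (-4)*(3) + (-8)*(-1) + (-9)*(-8) = 68
  (MN)[2][0] = (6)*(4) + (-13)*(3) + (3)*(9) = 12
  (MN)[2][1] = (6)*(15) + (-13)*(2) + (3)*(1) = 67
  (MN)[2][2] = (6)*(3) + (-13)*(-1) + (3)*(-8) = 7
MN =
[       14      -154       -88 ]
[     -121       -85        68 ]
[       12        67         7 ]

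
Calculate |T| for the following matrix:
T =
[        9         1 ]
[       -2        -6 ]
det(T) = -52

For a 2×2 matrix [[a, b], [c, d]], det = a*d - b*c.
det(T) = (9)*(-6) - (1)*(-2) = -54 + 2 = -52.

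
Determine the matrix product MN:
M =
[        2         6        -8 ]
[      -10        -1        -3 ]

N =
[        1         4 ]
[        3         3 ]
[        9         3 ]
MN =
[      -52         2 ]
[      -40       -52 ]

Matrix multiplication: (MN)[i][j] = sum over k of M[i][k] * N[k][j].
  (MN)[0][0] = (2)*(1) + (6)*(3) + (-8)*(9) = -52
  (MN)[0][1] = (2)*(4) + (6)*(3) + (-8)*(3) = 2
  (MN)[1][0] = (-10)*(1) + (-1)*(3) + (-3)*(9) = -40
  (MN)[1][1] = (-10)*(4) + (-1)*(3) + (-3)*(3) = -52
MN =
[      -52         2 ]
[      -40       -52 ]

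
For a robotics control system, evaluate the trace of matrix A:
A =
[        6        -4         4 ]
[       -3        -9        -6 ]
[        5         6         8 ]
tr(A) = 6 - 9 + 8 = 5

The trace of a square matrix is the sum of its diagonal entries.
Diagonal entries of A: A[0][0] = 6, A[1][1] = -9, A[2][2] = 8.
tr(A) = 6 - 9 + 8 = 5.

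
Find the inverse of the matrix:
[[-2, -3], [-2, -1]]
[[1/4, -3/4], [-1/2, 1/2]]

For [[a,b],[c,d]], inverse = (1/det)·[[d,-b],[-c,a]]
det = -2·-1 - -3·-2 = -4
Inverse = (1/-4)·[[-1, 3], [2, -2]]
        = [[1/4, -3/4], [-1/2, 1/2]]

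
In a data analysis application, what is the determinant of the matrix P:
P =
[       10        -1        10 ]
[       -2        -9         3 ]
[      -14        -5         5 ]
det(P) = -1428

Expand along row 0 (cofactor expansion): det(P) = a*(e*i - f*h) - b*(d*i - f*g) + c*(d*h - e*g), where the 3×3 is [[a, b, c], [d, e, f], [g, h, i]].
Minor M_00 = (-9)*(5) - (3)*(-5) = -45 + 15 = -30.
Minor M_01 = (-2)*(5) - (3)*(-14) = -10 + 42 = 32.
Minor M_02 = (-2)*(-5) - (-9)*(-14) = 10 - 126 = -116.
det(P) = (10)*(-30) - (-1)*(32) + (10)*(-116) = -300 + 32 - 1160 = -1428.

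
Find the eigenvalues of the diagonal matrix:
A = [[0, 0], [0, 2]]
λ₁ = 0, λ₂ = 2

The characteristic polynomial of A is det(A - λI) = (0 - λ)(2 - λ) = 0.
The roots are λ = 0 and λ = 2, so the eigenvalues are the diagonal entries.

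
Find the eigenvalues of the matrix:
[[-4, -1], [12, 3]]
λ = -1 and λ = 0

Characteristic equation: det(A - λI) = 0
λ² - (trace)λ + (det) = 0
λ² - (-1)λ + (0) = 0
λ² + 1λ + 0 = 0
Solving: λ = -1, 0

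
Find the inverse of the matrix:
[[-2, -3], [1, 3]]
[[-1, -1], [1/3, 2/3]]

For [[a,b],[c,d]], inverse = (1/det)·[[d,-b],[-c,a]]
det = -2·3 - -3·1 = -3
Inverse = (1/-3)·[[3, 3], [-1, -2]]
        = [[-1, -1], [1/3, 2/3]]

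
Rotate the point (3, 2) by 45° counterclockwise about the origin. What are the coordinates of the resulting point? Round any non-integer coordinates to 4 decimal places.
(0.7071, 3.5355)

Rotation matrix R(θ) = [[cos θ, -sin θ], [sin θ, cos θ]]; for θ = 45°:
R = [[√2/2, -√2/2], [√2/2, √2/2]]
Result: R × [3, 2]ᵀ = [√2/2·3 + (-√2/2)·2, √2/2·3 + (√2/2)·2]ᵀ = (0.7071, 3.5355)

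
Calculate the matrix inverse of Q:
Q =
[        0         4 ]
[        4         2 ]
det(Q) = -16
Q⁻¹ =
[     -1/8       1/4 ]
[      1/4         0 ]

For a 2×2 matrix Q = [[a, b], [c, d]] with det(Q) ≠ 0, Q⁻¹ = (1/det(Q)) * [[d, -b], [-c, a]].
det(Q) = (0)*(2) - (4)*(4) = 0 - 16 = -16.
Q⁻¹ = (1/-16) * [[2, -4], [-4, 0]].
Dividing each entry by -16 and reducing:
Q⁻¹ =
[     -1/8       1/4 ]
[      1/4         0 ]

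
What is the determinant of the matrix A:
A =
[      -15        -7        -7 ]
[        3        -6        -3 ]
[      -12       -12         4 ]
det(A) = 1488

Expand along row 0 (cofactor expansion): det(A) = a*(e*i - f*h) - b*(d*i - f*g) + c*(d*h - e*g), where the 3×3 is [[a, b, c], [d, e, f], [g, h, i]].
Minor M_00 = (-6)*(4) - (-3)*(-12) = -24 - 36 = -60.
Minor M_01 = (3)*(4) - (-3)*(-12) = 12 - 36 = -24.
Minor M_02 = (3)*(-12) - (-6)*(-12) = -36 - 72 = -108.
det(A) = (-15)*(-60) - (-7)*(-24) + (-7)*(-108) = 900 - 168 + 756 = 1488.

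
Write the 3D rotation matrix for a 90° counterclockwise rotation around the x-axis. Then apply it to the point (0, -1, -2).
R = [[1, 0, 0], [0, 0, -1], [0, 1, 0]]; R·(0, -1, -2) = (0, 2, -1)

Rotation matrix for 90° around x-axis:
cos(90°) = 0, sin(90°) = 1
R = [[1, 0, 0], [0, 0, -1], [0, 1, 0]]
Apply to (0, -1, -2): R·[0, -1, -2]ᵀ = (0, 2, -1)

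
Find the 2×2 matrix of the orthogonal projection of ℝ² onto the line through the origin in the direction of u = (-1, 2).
[[1/5, -2/5], [-2/5, 4/5]]

The orthogonal projection onto the line spanned by a nonzero vector u = (a, b) has matrix P = (u uᵀ) / (uᵀ u) = (1/(a² + b²)) · [[a², ab], [ab, b²]].
Here u = (-1, 2), so a² + b² = 1 + 4 = 5.
P = (1/5) · [[1, -2], [-2, 4]] = [[1/5, -2/5], [-2/5, 4/5]].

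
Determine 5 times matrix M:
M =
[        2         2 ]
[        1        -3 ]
5M =
[       10        10 ]
[        5       -15 ]

Scalar multiplication is elementwise: (5M)[i][j] = 5 * M[i][j].
  (5M)[0][0] = 5 * (2) = 10
  (5M)[0][1] = 5 * (2) = 10
  (5M)[1][0] = 5 * (1) = 5
  (5M)[1][1] = 5 * (-3) = -15
5M =
[       10        10 ]
[        5       -15 ]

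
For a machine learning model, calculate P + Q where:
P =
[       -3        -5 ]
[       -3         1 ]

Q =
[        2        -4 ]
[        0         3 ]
P + Q =
[       -1        -9 ]
[       -3         4 ]

Matrix addition is elementwise: (P+Q)[i][j] = P[i][j] + Q[i][j].
  (P+Q)[0][0] = (-3) + (2) = -1
  (P+Q)[0][1] = (-5) + (-4) = -9
  (P+Q)[1][0] = (-3) + (0) = -3
  (P+Q)[1][1] = (1) + (3) = 4
P + Q =
[       -1        -9 ]
[       -3         4 ]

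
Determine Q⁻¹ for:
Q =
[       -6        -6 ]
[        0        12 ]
det(Q) = -72
Q⁻¹ =
[     -1/6     -1/12 ]
[        0      1/12 ]

For a 2×2 matrix Q = [[a, b], [c, d]] with det(Q) ≠ 0, Q⁻¹ = (1/det(Q)) * [[d, -b], [-c, a]].
det(Q) = (-6)*(12) - (-6)*(0) = -72 - 0 = -72.
Q⁻¹ = (1/-72) * [[12, 6], [0, -6]].
Dividing each entry by -72 and reducing:
Q⁻¹ =
[     -1/6     -1/12 ]
[        0      1/12 ]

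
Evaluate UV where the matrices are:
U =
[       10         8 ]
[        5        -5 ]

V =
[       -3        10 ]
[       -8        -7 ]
UV =
[      -94        44 ]
[       25        85 ]

Matrix multiplication: (UV)[i][j] = sum over k of U[i][k] * V[k][j].
  (UV)[0][0] = (10)*(-3) + (8)*(-8) = -94
  (UV)[0][1] = (10)*(10) + (8)*(-7) = 44
  (UV)[1][0] = (5)*(-3) + (-5)*(-8) = 25
  (UV)[1][1] = (5)*(10) + (-5)*(-7) = 85
UV =
[      -94        44 ]
[       25        85 ]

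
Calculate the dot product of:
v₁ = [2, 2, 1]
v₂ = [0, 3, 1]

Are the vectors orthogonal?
7, No

The dot product is the sum of products of corresponding components.
v₁·v₂ = (2)*(0) + (2)*(3) + (1)*(1) = 0 + 6 + 1 = 7.
Two vectors are orthogonal iff their dot product is 0; here the dot product is 7, so the vectors are not orthogonal.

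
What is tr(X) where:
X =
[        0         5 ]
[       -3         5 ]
tr(X) = 0 + 5 = 5

The trace of a square matrix is the sum of its diagonal entries.
Diagonal entries of X: X[0][0] = 0, X[1][1] = 5.
tr(X) = 0 + 5 = 5.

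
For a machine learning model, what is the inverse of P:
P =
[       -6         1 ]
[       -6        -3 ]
det(P) = 24
P⁻¹ =
[     -1/8     -1/24 ]
[      1/4      -1/4 ]

For a 2×2 matrix P = [[a, b], [c, d]] with det(P) ≠ 0, P⁻¹ = (1/det(P)) * [[d, -b], [-c, a]].
det(P) = (-6)*(-3) - (1)*(-6) = 18 + 6 = 24.
P⁻¹ = (1/24) * [[-3, -1], [6, -6]].
Dividing each entry by 24 and reducing:
P⁻¹ =
[     -1/8     -1/24 ]
[      1/4      -1/4 ]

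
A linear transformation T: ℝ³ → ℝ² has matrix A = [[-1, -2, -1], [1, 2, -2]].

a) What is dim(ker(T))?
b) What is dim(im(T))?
dim(ker) = 1, dim(im) = 2

The two rows are not scalar multiples of one another (no single k satisfies row 2 = k × row 1), so they are linearly independent.
Thus rank(A) = 2.
dim(im(T)) = rank(A) = 2.
By the rank-nullity theorem applied to T: ℝ³ → ℝ², rank(A) + nullity(A) = 3 (the domain dimension), so dim(ker(T)) = 3 - 2 = 1.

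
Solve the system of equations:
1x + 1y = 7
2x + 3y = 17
x = 4, y = 3

Use elimination (row reduction):
Equation 1: 1x + 1y = 7.
Equation 2: 2x + 3y = 17.
Multiply Eq1 by 2 and Eq2 by 1: 2x + 2y = 14;  2x + 3y = 17.
Subtract: (1)y = 3, so y = 3.
Back-substitute into Eq1: 1x + 1*(3) = 7, so x = 4.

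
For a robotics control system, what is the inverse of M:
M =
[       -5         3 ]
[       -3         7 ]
det(M) = -26
M⁻¹ =
[    -7/26      3/26 ]
[    -3/26      5/26 ]

For a 2×2 matrix M = [[a, b], [c, d]] with det(M) ≠ 0, M⁻¹ = (1/det(M)) * [[d, -b], [-c, a]].
det(M) = (-5)*(7) - (3)*(-3) = -35 + 9 = -26.
M⁻¹ = (1/-26) * [[7, -3], [3, -5]].
Dividing each entry by -26 and reducing:
M⁻¹ =
[    -7/26      3/26 ]
[    -3/26      5/26 ]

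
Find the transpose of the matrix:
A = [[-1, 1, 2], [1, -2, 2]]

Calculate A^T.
[[-1, 1], [1, -2], [2, 2]]

The transpose sends entry (i,j) to (j,i); rows become columns.
Row 0 of A: [-1, 1, 2] -> column 0 of A^T.
Row 1 of A: [1, -2, 2] -> column 1 of A^T.
A^T = [[-1, 1], [1, -2], [2, 2]]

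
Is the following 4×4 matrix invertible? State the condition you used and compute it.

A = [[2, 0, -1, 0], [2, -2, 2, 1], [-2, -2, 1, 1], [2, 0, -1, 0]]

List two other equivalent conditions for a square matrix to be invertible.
No, not invertible; det(A) = 0 (two rows are equal, so the rows are linearly dependent). Equivalent conditions (failing for this A): rank(A) < 4; Ax = 0 has non-trivial solutions; 0 is an eigenvalue; the columns are linearly dependent.

To check invertibility, compute det(A).
In this matrix, row 0 and the last row are identical, so one row is a scalar multiple of another and the rows are linearly dependent.
A matrix with linearly dependent rows has det = 0 and is not invertible.
Equivalent failed conditions:
- rank(A) < 4.
- Ax = 0 has non-trivial solutions.
- 0 is an eigenvalue.
- The columns are linearly dependent.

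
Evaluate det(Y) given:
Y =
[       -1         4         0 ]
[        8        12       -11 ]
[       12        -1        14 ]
det(Y) = -1133

Expand along row 0 (cofactor expansion): det(Y) = a*(e*i - f*h) - b*(d*i - f*g) + c*(d*h - e*g), where the 3×3 is [[a, b, c], [d, e, f], [g, h, i]].
Minor M_00 = (12)*(14) - (-11)*(-1) = 168 - 11 = 157.
Minor M_01 = (8)*(14) - (-11)*(12) = 112 + 132 = 244.
Minor M_02 = (8)*(-1) - (12)*(12) = -8 - 144 = -152.
det(Y) = (-1)*(157) - (4)*(244) + (0)*(-152) = -157 - 976 + 0 = -1133.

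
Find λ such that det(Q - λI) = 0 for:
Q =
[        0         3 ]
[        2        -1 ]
λ = -3, 2

Solve det(Q - λI) = 0. For a 2×2 matrix the characteristic equation is λ² - (trace)λ + det = 0.
trace(Q) = a + d = 0 - 1 = -1.
det(Q) = a*d - b*c = (0)*(-1) - (3)*(2) = 0 - 6 = -6.
Characteristic equation: λ² - (-1)λ + (-6) = 0.
Discriminant = (-1)² - 4*(-6) = 1 + 24 = 25.
λ = (-1 ± √25) / 2 = (-1 ± 5) / 2 = -3, 2.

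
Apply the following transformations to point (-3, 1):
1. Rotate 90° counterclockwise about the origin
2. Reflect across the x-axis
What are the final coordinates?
(-1, 3)

Step 1: Rotate 90° → (-1, -3)
Step 2: Reflect across the x-axis → (-1, 3)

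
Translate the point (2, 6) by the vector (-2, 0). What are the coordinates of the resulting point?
(0, 6)

Translation by (-2, 0):
x' = 2 + -2 = 0
y' = 6 + 0 = 6
Homogeneous matrix: [[1, 0, -2], [0, 1, 0], [0, 0, 1]]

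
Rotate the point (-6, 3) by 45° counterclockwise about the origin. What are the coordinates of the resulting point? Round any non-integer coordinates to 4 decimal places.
(-6.3640, -2.1213)

Rotation matrix R(θ) = [[cos θ, -sin θ], [sin θ, cos θ]]; for θ = 45°:
R = [[√2/2, -√2/2], [√2/2, √2/2]]
Result: R × [-6, 3]ᵀ = [√2/2·-6 + (-√2/2)·3, √2/2·-6 + (√2/2)·3]ᵀ = (-6.3640, -2.1213)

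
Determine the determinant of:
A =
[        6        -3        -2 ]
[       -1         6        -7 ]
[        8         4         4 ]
det(A) = 572

Expand along row 0 (cofactor expansion): det(A) = a*(e*i - f*h) - b*(d*i - f*g) + c*(d*h - e*g), where the 3×3 is [[a, b, c], [d, e, f], [g, h, i]].
Minor M_00 = (6)*(4) - (-7)*(4) = 24 + 28 = 52.
Minor M_01 = (-1)*(4) - (-7)*(8) = -4 + 56 = 52.
Minor M_02 = (-1)*(4) - (6)*(8) = -4 - 48 = -52.
det(A) = (6)*(52) - (-3)*(52) + (-2)*(-52) = 312 + 156 + 104 = 572.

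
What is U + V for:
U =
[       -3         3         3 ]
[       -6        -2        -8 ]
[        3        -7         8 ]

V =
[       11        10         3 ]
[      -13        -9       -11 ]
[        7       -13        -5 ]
U + V =
[        8        13         6 ]
[      -19       -11       -19 ]
[       10       -20         3 ]

Matrix addition is elementwise: (U+V)[i][j] = U[i][j] + V[i][j].
  (U+V)[0][0] = (-3) + (11) = 8
  (U+V)[0][1] = (3) + (10) = 13
  (U+V)[0][2] = (3) + (3) = 6
  (U+V)[1][0] = (-6) + (-13) = -19
  (U+V)[1][1] = (-2) + (-9) = -11
  (U+V)[1][2] = (-8) + (-11) = -19
  (U+V)[2][0] = (3) + (7) = 10
  (U+V)[2][1] = (-7) + (-13) = -20
  (U+V)[2][2] = (8) + (-5) = 3
U + V =
[        8        13         6 ]
[      -19       -11       -19 ]
[       10       -20         3 ]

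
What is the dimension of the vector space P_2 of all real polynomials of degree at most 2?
Dimension = 3

A polynomial of degree at most 2 can be written as a₀ + a₁x + a₂x², with 3 free coefficients a₀, a₁, a₂.
The set {1, x, x²} is a basis: it spans P_2 (every such polynomial is a linear combination of these) and is linearly independent (a polynomial is zero iff all its coefficients are zero).
Therefore dim(P_2) = 2 + 1 = 3.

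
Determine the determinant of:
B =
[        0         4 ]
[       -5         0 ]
det(B) = 20

For a 2×2 matrix [[a, b], [c, d]], det = a*d - b*c.
det(B) = (0)*(0) - (4)*(-5) = 0 + 20 = 20.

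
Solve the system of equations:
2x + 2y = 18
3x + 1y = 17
x = 4, y = 5

Use elimination (row reduction):
Equation 1: 2x + 2y = 18.
Equation 2: 3x + 1y = 17.
Multiply Eq1 by 3 and Eq2 by 2: 6x + 6y = 54;  6x + 2y = 34.
Subtract: (-4)y = -20, so y = 5.
Back-substitute into Eq1: 2x + 2*(5) = 18, so x = 4.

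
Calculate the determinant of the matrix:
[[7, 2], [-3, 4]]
34

For a 2×2 matrix [[a, b], [c, d]], det = ad - bc
det = (7)(4) - (2)(-3) = 28 - -6 = 34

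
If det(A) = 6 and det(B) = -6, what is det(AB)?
-36

Use the multiplicative property of determinants: det(AB) = det(A)*det(B).
det(AB) = (6)*(-6) = -36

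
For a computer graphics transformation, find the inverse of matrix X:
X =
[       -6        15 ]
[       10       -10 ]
det(X) = -90
X⁻¹ =
[      1/9       1/6 ]
[      1/9      1/15 ]

For a 2×2 matrix X = [[a, b], [c, d]] with det(X) ≠ 0, X⁻¹ = (1/det(X)) * [[d, -b], [-c, a]].
det(X) = (-6)*(-10) - (15)*(10) = 60 - 150 = -90.
X⁻¹ = (1/-90) * [[-10, -15], [-10, -6]].
Dividing each entry by -90 and reducing:
X⁻¹ =
[      1/9       1/6 ]
[      1/9      1/15 ]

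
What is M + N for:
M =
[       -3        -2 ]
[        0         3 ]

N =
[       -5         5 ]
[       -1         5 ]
M + N =
[       -8         3 ]
[       -1         8 ]

Matrix addition is elementwise: (M+N)[i][j] = M[i][j] + N[i][j].
  (M+N)[0][0] = (-3) + (-5) = -8
  (M+N)[0][1] = (-2) + (5) = 3
  (M+N)[1][0] = (0) + (-1) = -1
  (M+N)[1][1] = (3) + (5) = 8
M + N =
[       -8         3 ]
[       -1         8 ]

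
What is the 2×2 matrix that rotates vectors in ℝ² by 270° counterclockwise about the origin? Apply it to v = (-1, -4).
R = [[0, 1], [-1, 0]]; R·v = (-4, 1)

A counterclockwise rotation by angle θ in ℝ² has matrix R(θ) = [[cos θ, -sin θ], [sin θ, cos θ]].
For θ = 270°: cos θ = 0, sin θ = -1.
R(270°) = [[0, 1], [-1, 0]].
R·v = [0·-1 + (1)·-4, -1·-1 + 0·-4] = (-4, 1).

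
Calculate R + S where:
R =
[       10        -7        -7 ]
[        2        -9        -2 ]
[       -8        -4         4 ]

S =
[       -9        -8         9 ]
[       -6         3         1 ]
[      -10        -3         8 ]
R + S =
[        1       -15         2 ]
[       -4        -6        -1 ]
[      -18        -7        12 ]

Matrix addition is elementwise: (R+S)[i][j] = R[i][j] + S[i][j].
  (R+S)[0][0] = (10) + (-9) = 1
  (R+S)[0][1] = (-7) + (-8) = -15
  (R+S)[0][2] = (-7) + (9) = 2
  (R+S)[1][0] = (2) + (-6) = -4
  (R+S)[1][1] = (-9) + (3) = -6
  (R+S)[1][2] = (-2) + (1) = -1
  (R+S)[2][0] = (-8) + (-10) = -18
  (R+S)[2][1] = (-4) + (-3) = -7
  (R+S)[2][2] = (4) + (8) = 12
R + S =
[        1       -15         2 ]
[       -4        -6        -1 ]
[      -18        -7        12 ]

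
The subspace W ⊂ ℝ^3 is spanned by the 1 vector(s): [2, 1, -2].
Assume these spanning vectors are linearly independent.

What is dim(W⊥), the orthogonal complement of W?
dim(W⊥) = 2

For any subspace W of ℝ^n, dim(W) + dim(W⊥) = n (the whole-space dimension).
Here the given 1 vectors are linearly independent, so dim(W) = 1.
Thus dim(W⊥) = n - dim(W) = 3 - 1 = 2.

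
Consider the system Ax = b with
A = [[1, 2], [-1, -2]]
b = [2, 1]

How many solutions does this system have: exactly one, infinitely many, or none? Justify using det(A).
No solution

det(A) = (1)*(-2) - (2)*(-1) = 0, so A is singular.
The column space of A is span(column 1) = span([1, -1]).
b = [2, 1] is not a scalar multiple of column 1, so b ∉ column space and the system is inconsistent — no solution.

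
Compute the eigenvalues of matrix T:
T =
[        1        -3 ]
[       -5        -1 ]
λ = -4, 4

Solve det(T - λI) = 0. For a 2×2 matrix the characteristic equation is λ² - (trace)λ + det = 0.
trace(T) = a + d = 1 - 1 = 0.
det(T) = a*d - b*c = (1)*(-1) - (-3)*(-5) = -1 - 15 = -16.
Characteristic equation: λ² - (0)λ + (-16) = 0.
Discriminant = (0)² - 4*(-16) = 0 + 64 = 64.
λ = (0 ± √64) / 2 = (0 ± 8) / 2 = -4, 4.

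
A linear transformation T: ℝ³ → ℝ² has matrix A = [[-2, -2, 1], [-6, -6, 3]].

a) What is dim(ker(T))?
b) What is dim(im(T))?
dim(ker) = 2, dim(im) = 1

Observe that row 2 = 3 × row 1 (so the rows are linearly dependent).
Thus rank(A) = 1 (only one linearly independent row).
dim(im(T)) = rank(A) = 1.
By the rank-nullity theorem applied to T: ℝ³ → ℝ², rank(A) + nullity(A) = 3 (the domain dimension), so dim(ker(T)) = 3 - 1 = 2.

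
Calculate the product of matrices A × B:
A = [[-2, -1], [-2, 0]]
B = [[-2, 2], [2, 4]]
[[2, -8], [4, -4]]

Matrix multiplication:
C[0][0] = -2×-2 + -1×2 = 2
C[0][1] = -2×2 + -1×4 = -8
C[1][0] = -2×-2 + 0×2 = 4
C[1][1] = -2×2 + 0×4 = -4
Result: [[2, -8], [4, -4]]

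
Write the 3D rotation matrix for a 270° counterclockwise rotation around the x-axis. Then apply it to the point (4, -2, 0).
R = [[1, 0, 0], [0, 0, 1], [0, -1, 0]]; R·(4, -2, 0) = (4, 0, 2)

Rotation matrix for 270° around x-axis:
cos(270°) = 0, sin(270°) = -1
R = [[1, 0, 0], [0, 0, 1], [0, -1, 0]]
Apply to (4, -2, 0): R·[4, -2, 0]ᵀ = (4, 0, 2)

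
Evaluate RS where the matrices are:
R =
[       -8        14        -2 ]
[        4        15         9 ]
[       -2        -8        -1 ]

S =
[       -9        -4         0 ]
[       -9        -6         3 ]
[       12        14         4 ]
RS =
[      -78       -80        34 ]
[      -63        20        81 ]
[       78        42       -28 ]

Matrix multiplication: (RS)[i][j] = sum over k of R[i][k] * S[k][j].
  (RS)[0][0] = (-8)*(-9) + (14)*(-9) + (-2)*(12) = -78
  (RS)[0][1] = (-8)*(-4) + (14)*(-6) + (-2)*(14) = -80
  (RS)[0][2] = (-8)*(0) + (14)*(3) + (-2)*(4) = 34
  (RS)[1][0] = (4)*(-9) + (15)*(-9) + (9)*(12) = -63
  (RS)[1][1] = (4)*(-4) + (15)*(-6) + (9)*(14) = 20
  (RS)[1][2] = (4)*(0) + (15)*(3) + (9)*(4) = 81
  (RS)[2][0] = (-2)*(-9) + (-8)*(-9) + (-1)*(12) = 78
  (RS)[2][1] = (-2)*(-4) + (-8)*(-6) + (-1)*(14) = 42
  (RS)[2][2] = (-2)*(0) + (-8)*(3) + (-1)*(4) = -28
RS =
[      -78       -80        34 ]
[      -63        20        81 ]
[       78        42       -28 ]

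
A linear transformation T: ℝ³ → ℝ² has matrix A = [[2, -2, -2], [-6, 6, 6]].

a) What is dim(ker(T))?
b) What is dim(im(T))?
dim(ker) = 2, dim(im) = 1

Observe that row 2 = -3 × row 1 (so the rows are linearly dependent).
Thus rank(A) = 1 (only one linearly independent row).
dim(im(T)) = rank(A) = 1.
By the rank-nullity theorem applied to T: ℝ³ → ℝ², rank(A) + nullity(A) = 3 (the domain dimension), so dim(ker(T)) = 3 - 1 = 2.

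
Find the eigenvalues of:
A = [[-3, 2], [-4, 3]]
λ = -1, 1

Solve det(A - λI) = 0. For a 2×2 matrix this is λ² - (trace)λ + det = 0.
trace(A) = -3 + 3 = 0.
det(A) = (-3)*(3) - (2)*(-4) = -9 + 8 = -1.
Characteristic equation: λ² - (0)λ + (-1) = 0.
Discriminant: (0)² - 4*(-1) = 0 + 4 = 4.
Roots: λ = (0 ± √4) / 2 = -1, 1.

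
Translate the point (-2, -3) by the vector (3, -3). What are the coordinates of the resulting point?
(1, -6)

Translation by (3, -3):
x' = -2 + 3 = 1
y' = -3 + -3 = -6
Homogeneous matrix: [[1, 0, 3], [0, 1, -3], [0, 0, 1]]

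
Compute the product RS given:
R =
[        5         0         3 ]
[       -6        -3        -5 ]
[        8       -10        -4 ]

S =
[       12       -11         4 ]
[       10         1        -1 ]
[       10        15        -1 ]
RS =
[       90       -10        17 ]
[     -152       -12       -16 ]
[      -44      -158        46 ]

Matrix multiplication: (RS)[i][j] = sum over k of R[i][k] * S[k][j].
  (RS)[0][0] = (5)*(12) + (0)*(10) + (3)*(10) = 90
  (RS)[0][1] = (5)*(-11) + (0)*(1) + (3)*(15) = -10
  (RS)[0][2] = (5)*(4) + (0)*(-1) + (3)*(-1) = 17
  (RS)[1][0] = (-6)*(12) + (-3)*(10) + (-5)*(10) = -152
  (RS)[1][1] = (-6)*(-11) + (-3)*(1) + (-5)*(15) = -12
  (RS)[1][2] = (-6)*(4) + (-3)*(-1) + (-5)*(-1) = -16
  (RS)[2][0] = (8)*(12) + (-10)*(10) + (-4)*(10) = -44
  (RS)[2][1] = (8)*(-11) + (-10)*(1) + (-4)*(15) = -158
  (RS)[2][2] = (8)*(4) + (-10)*(-1) + (-4)*(-1) = 46
RS =
[       90       -10        17 ]
[     -152       -12       -16 ]
[      -44      -158        46 ]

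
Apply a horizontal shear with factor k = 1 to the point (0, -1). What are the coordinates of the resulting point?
(-1, -1)

Shear matrix for horizontal shear with factor k = 1:
[[1, 1], [0, 1]]
Result: (0, -1) → (-1, -1)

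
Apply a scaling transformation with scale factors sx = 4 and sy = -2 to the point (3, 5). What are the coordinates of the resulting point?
(12, -10)

Scaling matrix:
[[4, 0], [0, -2]]
Result: (3 × 4, 5 × -2) = (12, -10)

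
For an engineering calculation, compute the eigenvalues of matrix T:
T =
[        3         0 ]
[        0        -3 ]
λ = -3, 3

Solve det(T - λI) = 0. For a 2×2 matrix the characteristic equation is λ² - (trace)λ + det = 0.
trace(T) = a + d = 3 - 3 = 0.
det(T) = a*d - b*c = (3)*(-3) - (0)*(0) = -9 - 0 = -9.
Characteristic equation: λ² - (0)λ + (-9) = 0.
Discriminant = (0)² - 4*(-9) = 0 + 36 = 36.
λ = (0 ± √36) / 2 = (0 ± 6) / 2 = -3, 3.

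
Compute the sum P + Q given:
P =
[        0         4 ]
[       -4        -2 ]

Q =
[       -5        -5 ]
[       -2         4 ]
P + Q =
[       -5        -1 ]
[       -6         2 ]

Matrix addition is elementwise: (P+Q)[i][j] = P[i][j] + Q[i][j].
  (P+Q)[0][0] = (0) + (-5) = -5
  (P+Q)[0][1] = (4) + (-5) = -1
  (P+Q)[1][0] = (-4) + (-2) = -6
  (P+Q)[1][1] = (-2) + (4) = 2
P + Q =
[       -5        -1 ]
[       -6         2 ]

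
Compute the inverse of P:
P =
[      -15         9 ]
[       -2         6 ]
det(P) = -72
P⁻¹ =
[    -1/12       1/8 ]
[    -1/36      5/24 ]

For a 2×2 matrix P = [[a, b], [c, d]] with det(P) ≠ 0, P⁻¹ = (1/det(P)) * [[d, -b], [-c, a]].
det(P) = (-15)*(6) - (9)*(-2) = -90 + 18 = -72.
P⁻¹ = (1/-72) * [[6, -9], [2, -15]].
Dividing each entry by -72 and reducing:
P⁻¹ =
[    -1/12       1/8 ]
[    -1/36      5/24 ]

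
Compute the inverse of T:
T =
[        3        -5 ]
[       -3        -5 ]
det(T) = -30
T⁻¹ =
[      1/6      -1/6 ]
[    -1/10     -1/10 ]

For a 2×2 matrix T = [[a, b], [c, d]] with det(T) ≠ 0, T⁻¹ = (1/det(T)) * [[d, -b], [-c, a]].
det(T) = (3)*(-5) - (-5)*(-3) = -15 - 15 = -30.
T⁻¹ = (1/-30) * [[-5, 5], [3, 3]].
Dividing each entry by -30 and reducing:
T⁻¹ =
[      1/6      -1/6 ]
[    -1/10     -1/10 ]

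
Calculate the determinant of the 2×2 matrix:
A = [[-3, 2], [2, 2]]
-10

For A = [[a, b], [c, d]], det(A) = a*d - b*c.
det(A) = (-3)*(2) - (2)*(2) = -6 - 4 = -10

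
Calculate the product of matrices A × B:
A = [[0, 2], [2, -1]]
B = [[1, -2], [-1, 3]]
[[-2, 6], [3, -7]]

Matrix multiplication:
C[0][0] = 0×1 + 2×-1 = -2
C[0][1] = 0×-2 + 2×3 = 6
C[1][0] = 2×1 + -1×-1 = 3
C[1][1] = 2×-2 + -1×3 = -7
Result: [[-2, 6], [3, -7]]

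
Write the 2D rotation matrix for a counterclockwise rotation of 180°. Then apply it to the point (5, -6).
R = [[-1, 0], [0, -1]]; R·(5, -6) = (-5, 6)

Rotation matrix formula: R(θ) = [[cos θ, -sin θ], [sin θ, cos θ]]
For θ = 180°:
cos(180°) = -1
sin(180°) = 0
R = [[-1, 0], [0, -1]]
Apply to (5, -6): [-1·5 + (0)·-6, 0·5 + -1·-6] = (-5, 6)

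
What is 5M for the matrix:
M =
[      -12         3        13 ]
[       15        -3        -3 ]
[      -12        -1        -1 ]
5M =
[      -60        15        65 ]
[       75       -15       -15 ]
[      -60        -5        -5 ]

Scalar multiplication is elementwise: (5M)[i][j] = 5 * M[i][j].
  (5M)[0][0] = 5 * (-12) = -60
  (5M)[0][1] = 5 * (3) = 15
  (5M)[0][2] = 5 * (13) = 65
  (5M)[1][0] = 5 * (15) = 75
  (5M)[1][1] = 5 * (-3) = -15
  (5M)[1][2] = 5 * (-3) = -15
  (5M)[2][0] = 5 * (-12) = -60
  (5M)[2][1] = 5 * (-1) = -5
  (5M)[2][2] = 5 * (-1) = -5
5M =
[      -60        15        65 ]
[       75       -15       -15 ]
[      -60        -5        -5 ]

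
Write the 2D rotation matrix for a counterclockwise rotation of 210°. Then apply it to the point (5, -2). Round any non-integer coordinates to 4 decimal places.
R = [[-√3/2, 1/2], [-1/2, -√3/2]]; R·(5, -2) = (-5.3301, -0.7679)

Rotation matrix formula: R(θ) = [[cos θ, -sin θ], [sin θ, cos θ]]
For θ = 210°:
cos(210°) = -√3/2
sin(210°) = -1/2
R = [[-√3/2, 1/2], [-1/2, -√3/2]]
Apply to (5, -2): [-√3/2·5 + (1/2)·-2, -1/2·5 + -√3/2·-2] = (-5.3301, -0.7679)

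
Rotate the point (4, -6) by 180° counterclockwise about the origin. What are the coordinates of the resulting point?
(-4, 6)

Rotation matrix R(θ) = [[cos θ, -sin θ], [sin θ, cos θ]]; for θ = 180°:
R = [[-1, 0], [0, -1]]
Result: R × [4, -6]ᵀ = [-1·4 + (0)·-6, 0·4 + (-1)·-6]ᵀ = (-4, 6)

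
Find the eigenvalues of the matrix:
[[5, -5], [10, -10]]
λ = -5 and λ = 0

Characteristic equation: det(A - λI) = 0
λ² - (trace)λ + (det) = 0
λ² - (-5)λ + (0) = 0
λ² + 5λ + 0 = 0
Solving: λ = -5, 0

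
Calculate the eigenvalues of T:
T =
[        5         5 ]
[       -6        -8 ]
λ = -5, 2

Solve det(T - λI) = 0. For a 2×2 matrix the characteristic equation is λ² - (trace)λ + det = 0.
trace(T) = a + d = 5 - 8 = -3.
det(T) = a*d - b*c = (5)*(-8) - (5)*(-6) = -40 + 30 = -10.
Characteristic equation: λ² - (-3)λ + (-10) = 0.
Discriminant = (-3)² - 4*(-10) = 9 + 40 = 49.
λ = (-3 ± √49) / 2 = (-3 ± 7) / 2 = -5, 2.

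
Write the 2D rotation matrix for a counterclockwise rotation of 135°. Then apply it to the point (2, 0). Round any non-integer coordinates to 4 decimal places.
R = [[-√2/2, -√2/2], [√2/2, -√2/2]]; R·(2, 0) = (-1.4142, 1.4142)

Rotation matrix formula: R(θ) = [[cos θ, -sin θ], [sin θ, cos θ]]
For θ = 135°:
cos(135°) = -√2/2
sin(135°) = √2/2
R = [[-√2/2, -√2/2], [√2/2, -√2/2]]
Apply to (2, 0): [-√2/2·2 + (-√2/2)·0, √2/2·2 + -√2/2·0] = (-1.4142, 1.4142)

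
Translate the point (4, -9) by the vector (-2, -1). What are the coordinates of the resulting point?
(2, -10)

Translation by (-2, -1):
x' = 4 + -2 = 2
y' = -9 + -1 = -10
Homogeneous matrix: [[1, 0, -2], [0, 1, -1], [0, 0, 1]]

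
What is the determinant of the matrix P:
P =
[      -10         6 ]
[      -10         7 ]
det(P) = -10

For a 2×2 matrix [[a, b], [c, d]], det = a*d - b*c.
det(P) = (-10)*(7) - (6)*(-10) = -70 + 60 = -10.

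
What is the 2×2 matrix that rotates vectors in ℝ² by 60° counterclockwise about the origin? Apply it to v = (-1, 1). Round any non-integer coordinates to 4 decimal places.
R = [[1/2, -√3/2], [√3/2, 1/2]]; R·v = (-1.3660, -0.3660)

A counterclockwise rotation by angle θ in ℝ² has matrix R(θ) = [[cos θ, -sin θ], [sin θ, cos θ]].
For θ = 60°: cos θ = 1/2, sin θ = √3/2.
R(60°) = [[1/2, -√3/2], [√3/2, 1/2]].
R·v = [1/2·-1 + (-√3/2)·1, √3/2·-1 + 1/2·1] = (-1.3660, -0.3660).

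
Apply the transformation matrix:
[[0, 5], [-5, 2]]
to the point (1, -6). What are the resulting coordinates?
(-30, -17)

Matrix multiplication:
[[0, 5], [-5, 2]] × [1, -6]ᵀ
= [0×1 + 5×-6, -5×1 + 2×-6]ᵀ
= [-30.0000, -17.0000]ᵀ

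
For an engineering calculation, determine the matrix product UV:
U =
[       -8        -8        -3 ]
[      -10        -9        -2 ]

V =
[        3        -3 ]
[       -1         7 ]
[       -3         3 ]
UV =
[       -7       -41 ]
[      -15       -39 ]

Matrix multiplication: (UV)[i][j] = sum over k of U[i][k] * V[k][j].
  (UV)[0][0] = (-8)*(3) + (-8)*(-1) + (-3)*(-3) = -7
  (UV)[0][1] = (-8)*(-3) + (-8)*(7) + (-3)*(3) = -41
  (UV)[1][0] = (-10)*(3) + (-9)*(-1) + (-2)*(-3) = -15
  (UV)[1][1] = (-10)*(-3) + (-9)*(7) + (-2)*(3) = -39
UV =
[       -7       -41 ]
[      -15       -39 ]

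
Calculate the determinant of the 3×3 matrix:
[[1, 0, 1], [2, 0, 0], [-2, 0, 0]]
0

Expansion along first row:
det = 1·det([[0,0],[0,0]]) - 0·det([[2,0],[-2,0]]) + 1·det([[2,0],[-2,0]])
    = 1·(0·0 - 0·0) - 0·(2·0 - 0·-2) + 1·(2·0 - 0·-2)
    = 1·0 - 0·0 + 1·0
    = 0 + 0 + 0 = 0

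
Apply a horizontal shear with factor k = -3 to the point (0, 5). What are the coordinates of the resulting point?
(-15, 5)

Shear matrix for horizontal shear with factor k = -3:
[[1, -3], [0, 1]]
Result: (0, 5) → (-15, 5)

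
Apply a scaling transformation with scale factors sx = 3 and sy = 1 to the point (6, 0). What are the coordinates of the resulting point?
(18, 0)

Scaling matrix:
[[3, 0], [0, 1]]
Result: (6 × 3, 0 × 1) = (18, 0)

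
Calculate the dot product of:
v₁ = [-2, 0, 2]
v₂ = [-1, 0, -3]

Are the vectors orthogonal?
-4, No

The dot product is the sum of products of corresponding components.
v₁·v₂ = (-2)*(-1) + (0)*(0) + (2)*(-3) = 2 + 0 - 6 = -4.
Two vectors are orthogonal iff their dot product is 0; here the dot product is -4, so the vectors are not orthogonal.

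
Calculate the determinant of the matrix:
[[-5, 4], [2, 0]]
-8

For a 2×2 matrix [[a, b], [c, d]], det = ad - bc
det = (-5)(0) - (4)(2) = 0 - 8 = -8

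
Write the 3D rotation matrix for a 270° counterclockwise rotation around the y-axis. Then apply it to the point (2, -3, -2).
R = [[0, 0, -1], [0, 1, 0], [1, 0, 0]]; R·(2, -3, -2) = (2, -3, 2)

Rotation matrix for 270° around y-axis:
cos(270°) = 0, sin(270°) = -1
R = [[0, 0, -1], [0, 1, 0], [1, 0, 0]]
Apply to (2, -3, -2): R·[2, -3, -2]ᵀ = (2, -3, 2)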